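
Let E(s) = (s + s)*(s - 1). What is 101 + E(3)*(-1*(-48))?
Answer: 677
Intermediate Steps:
E(s) = 2*s*(-1 + s) (E(s) = (2*s)*(-1 + s) = 2*s*(-1 + s))
101 + E(3)*(-1*(-48)) = 101 + (2*3*(-1 + 3))*(-1*(-48)) = 101 + (2*3*2)*48 = 101 + 12*48 = 101 + 576 = 677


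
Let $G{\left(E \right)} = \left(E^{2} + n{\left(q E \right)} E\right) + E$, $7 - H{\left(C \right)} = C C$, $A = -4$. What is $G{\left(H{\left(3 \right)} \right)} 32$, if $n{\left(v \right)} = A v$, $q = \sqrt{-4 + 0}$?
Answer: $64 - 1024 i \approx 64.0 - 1024.0 i$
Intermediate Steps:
$q = 2 i$ ($q = \sqrt{-4} = 2 i \approx 2.0 i$)
$n{\left(v \right)} = - 4 v$
$H{\left(C \right)} = 7 - C^{2}$ ($H{\left(C \right)} = 7 - C C = 7 - C^{2}$)
$G{\left(E \right)} = E + E^{2} - 8 i E^{2}$ ($G{\left(E \right)} = \left(E^{2} + - 4 \cdot 2 i E E\right) + E = \left(E^{2} + - 8 i E E\right) + E = \left(E^{2} - 8 i E^{2}\right) + E = E + E^{2} - 8 i E^{2}$)
$G{\left(H{\left(3 \right)} \right)} 32 = \left(7 - 3^{2}\right) \left(1 + \left(7 - 3^{2}\right) - 8 i \left(7 - 3^{2}\right)\right) 32 = \left(7 - 9\right) \left(1 + \left(7 - 9\right) - 8 i \left(7 - 9\right)\right) 32 = - 2 \left(1 - 2 - 8 i \left(-2\right)\right) 32 = - 2 \left(1 - 2 + 16 i\right) 32 = - 2 \left(-1 + 16 i\right) 32 = \left(2 - 32 i\right) 32 = 64 - 1024 i$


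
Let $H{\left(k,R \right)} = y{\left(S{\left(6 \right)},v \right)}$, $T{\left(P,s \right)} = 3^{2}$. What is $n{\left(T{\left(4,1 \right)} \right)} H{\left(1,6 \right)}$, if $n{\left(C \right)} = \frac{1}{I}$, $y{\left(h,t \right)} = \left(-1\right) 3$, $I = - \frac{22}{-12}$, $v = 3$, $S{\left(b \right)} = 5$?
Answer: $- \frac{18}{11} \approx -1.6364$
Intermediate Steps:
$T{\left(P,s \right)} = 9$
$I = \frac{11}{6}$ ($I = \left(-22\right) \left(- \frac{1}{12}\right) = \frac{11}{6} \approx 1.8333$)
$y{\left(h,t \right)} = -3$
$H{\left(k,R \right)} = -3$
$n{\left(C \right)} = \frac{6}{11}$ ($n{\left(C \right)} = \frac{1}{\frac{11}{6}} = \frac{6}{11}$)
$n{\left(T{\left(4,1 \right)} \right)} H{\left(1,6 \right)} = \frac{6}{11} \left(-3\right) = - \frac{18}{11}$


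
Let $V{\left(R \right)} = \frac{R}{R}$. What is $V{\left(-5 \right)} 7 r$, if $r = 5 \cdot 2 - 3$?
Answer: $49$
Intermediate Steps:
$r = 7$ ($r = 10 - 3 = 7$)
$V{\left(R \right)} = 1$
$V{\left(-5 \right)} 7 r = 1 \cdot 7 \cdot 7 = 7 \cdot 7 = 49$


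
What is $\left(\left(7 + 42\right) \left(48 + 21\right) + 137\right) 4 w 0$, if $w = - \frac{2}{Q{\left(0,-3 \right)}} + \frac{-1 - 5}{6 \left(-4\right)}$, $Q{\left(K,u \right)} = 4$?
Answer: $0$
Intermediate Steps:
$w = - \frac{1}{4}$ ($w = - \frac{2}{4} + \frac{-1 - 5}{6 \left(-4\right)} = \left(-2\right) \frac{1}{4} + \frac{-1 - 5}{-24} = - \frac{1}{2} - - \frac{1}{4} = - \frac{1}{2} + \frac{1}{4} = - \frac{1}{4} \approx -0.25$)
$\left(\left(7 + 42\right) \left(48 + 21\right) + 137\right) 4 w 0 = \left(\left(7 + 42\right) \left(48 + 21\right) + 137\right) 4 \left(- \frac{1}{4}\right) 0 = \left(49 \cdot 69 + 137\right) \left(\left(-1\right) 0\right) = \left(3381 + 137\right) 0 = 3518 \cdot 0 = 0$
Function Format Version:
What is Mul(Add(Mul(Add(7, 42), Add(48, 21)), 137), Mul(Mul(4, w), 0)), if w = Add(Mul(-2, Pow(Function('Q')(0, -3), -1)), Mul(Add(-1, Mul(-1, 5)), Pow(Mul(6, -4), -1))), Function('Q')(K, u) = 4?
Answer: 0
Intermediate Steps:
w = Rational(-1, 4) (w = Add(Mul(-2, Pow(4, -1)), Mul(Add(-1, Mul(-1, 5)), Pow(Mul(6, -4), -1))) = Add(Mul(-2, Rational(1, 4)), Mul(Add(-1, -5), Pow(-24, -1))) = Add(Rational(-1, 2), Mul(-6, Rational(-1, 24))) = Add(Rational(-1, 2), Rational(1, 4)) = Rational(-1, 4) ≈ -0.25000)
Mul(Add(Mul(Add(7, 42), Add(48, 21)), 137), Mul(Mul(4, w), 0)) = Mul(Add(Mul(Add(7, 42), Add(48, 21)), 137), Mul(Mul(4, Rational(-1, 4)), 0)) = Mul(Add(Mul(49, 69), 137), Mul(-1, 0)) = Mul(Add(3381, 137), 0) = Mul(3518, 0) = 0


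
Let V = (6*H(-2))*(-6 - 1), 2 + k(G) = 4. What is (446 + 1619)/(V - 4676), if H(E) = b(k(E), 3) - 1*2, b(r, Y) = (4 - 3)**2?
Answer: -295/662 ≈ -0.44562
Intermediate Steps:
k(G) = 2 (k(G) = -2 + 4 = 2)
b(r, Y) = 1 (b(r, Y) = 1**2 = 1)
H(E) = -1 (H(E) = 1 - 1*2 = 1 - 2 = -1)
V = 42 (V = (6*(-1))*(-6 - 1) = -6*(-7) = 42)
(446 + 1619)/(V - 4676) = (446 + 1619)/(42 - 4676) = 2065/(-4634) = 2065*(-1/4634) = -295/662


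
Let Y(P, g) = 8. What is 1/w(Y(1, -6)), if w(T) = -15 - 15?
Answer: -1/30 ≈ -0.033333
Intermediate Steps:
w(T) = -30
1/w(Y(1, -6)) = 1/(-30) = -1/30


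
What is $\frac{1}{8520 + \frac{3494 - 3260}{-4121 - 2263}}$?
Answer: $\frac{1064}{9065241} \approx 0.00011737$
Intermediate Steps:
$\frac{1}{8520 + \frac{3494 - 3260}{-4121 - 2263}} = \frac{1}{8520 + \frac{234}{-6384}} = \frac{1}{8520 + 234 \left(- \frac{1}{6384}\right)} = \frac{1}{8520 - \frac{39}{1064}} = \frac{1}{\frac{9065241}{1064}} = \frac{1064}{9065241}$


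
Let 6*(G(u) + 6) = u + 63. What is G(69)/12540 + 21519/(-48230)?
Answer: -13453829/30240210 ≈ -0.44490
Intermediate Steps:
G(u) = 9/2 + u/6 (G(u) = -6 + (u + 63)/6 = -6 + (63 + u)/6 = -6 + (21/2 + u/6) = 9/2 + u/6)
G(69)/12540 + 21519/(-48230) = (9/2 + (⅙)*69)/12540 + 21519/(-48230) = (9/2 + 23/2)*(1/12540) + 21519*(-1/48230) = 16*(1/12540) - 21519/48230 = 4/3135 - 21519/48230 = -13453829/30240210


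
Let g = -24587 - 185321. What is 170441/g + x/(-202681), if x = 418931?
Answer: -122482120669/42544363348 ≈ -2.8789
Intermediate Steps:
g = -209908
170441/g + x/(-202681) = 170441/(-209908) + 418931/(-202681) = 170441*(-1/209908) + 418931*(-1/202681) = -170441/209908 - 418931/202681 = -122482120669/42544363348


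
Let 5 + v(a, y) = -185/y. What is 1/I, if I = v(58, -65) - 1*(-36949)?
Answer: 13/480309 ≈ 2.7066e-5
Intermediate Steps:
v(a, y) = -5 - 185/y
I = 480309/13 (I = (-5 - 185/(-65)) - 1*(-36949) = (-5 - 185*(-1/65)) + 36949 = (-5 + 37/13) + 36949 = -28/13 + 36949 = 480309/13 ≈ 36947.)
1/I = 1/(480309/13) = 13/480309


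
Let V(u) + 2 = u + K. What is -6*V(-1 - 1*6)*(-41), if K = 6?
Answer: -738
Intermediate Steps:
V(u) = 4 + u (V(u) = -2 + (u + 6) = -2 + (6 + u) = 4 + u)
-6*V(-1 - 1*6)*(-41) = -6*(4 + (-1 - 1*6))*(-41) = -6*(4 + (-1 - 6))*(-41) = -6*(4 - 7)*(-41) = -6*(-3)*(-41) = 18*(-41) = -738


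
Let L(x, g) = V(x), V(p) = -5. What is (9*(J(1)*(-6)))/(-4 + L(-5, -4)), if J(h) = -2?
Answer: -12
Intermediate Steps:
L(x, g) = -5
(9*(J(1)*(-6)))/(-4 + L(-5, -4)) = (9*(-2*(-6)))/(-4 - 5) = (9*12)/(-9) = 108*(-1/9) = -12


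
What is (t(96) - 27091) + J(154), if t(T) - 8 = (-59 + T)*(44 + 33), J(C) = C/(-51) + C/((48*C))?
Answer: -19777391/816 ≈ -24237.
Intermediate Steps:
J(C) = 1/48 - C/51 (J(C) = C*(-1/51) + C*(1/(48*C)) = -C/51 + 1/48 = 1/48 - C/51)
t(T) = -4535 + 77*T (t(T) = 8 + (-59 + T)*(44 + 33) = 8 + (-59 + T)*77 = 8 + (-4543 + 77*T) = -4535 + 77*T)
(t(96) - 27091) + J(154) = ((-4535 + 77*96) - 27091) + (1/48 - 1/51*154) = ((-4535 + 7392) - 27091) + (1/48 - 154/51) = (2857 - 27091) - 2447/816 = -24234 - 2447/816 = -19777391/816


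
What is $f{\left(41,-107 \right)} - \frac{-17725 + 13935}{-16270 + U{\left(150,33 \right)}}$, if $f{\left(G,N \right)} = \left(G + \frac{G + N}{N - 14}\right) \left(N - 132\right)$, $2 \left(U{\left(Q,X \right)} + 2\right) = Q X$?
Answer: $- \frac{1506991421}{151767} \approx -9929.6$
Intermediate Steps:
$U{\left(Q,X \right)} = -2 + \frac{Q X}{2}$
$f{\left(G,N \right)} = \left(-132 + N\right) \left(G + \frac{G + N}{-14 + N}\right)$ ($f{\left(G,N \right)} = \left(G + \frac{G + N}{-14 + N}\right) \left(-132 + N\right) = \left(-132 + N\right) \left(G + \frac{G + N}{-14 + N}\right)$)
$f{\left(41,-107 \right)} - \frac{-17725 + 13935}{-16270 + U{\left(150,33 \right)}} = \frac{\left(-107\right)^{2} - -14124 + 1716 \cdot 41 + 41 \left(-107\right)^{2} - 5945 \left(-107\right)}{-14 - 107} - \frac{-17725 + 13935}{-16270 - \left(2 - 2475\right)} = \frac{11449 + 14124 + 70356 + 41 \cdot 11449 + 636115}{-121} - - \frac{3790}{-16270 + \left(-2 + 2475\right)} = - \frac{11449 + 14124 + 70356 + 469409 + 636115}{121} - - \frac{3790}{-16270 + 2473} = \left(- \frac{1}{121}\right) 1201453 - - \frac{3790}{-13797} = - \frac{109223}{11} - \left(-3790\right) \left(- \frac{1}{13797}\right) = - \frac{109223}{11} - \frac{3790}{13797} = - \frac{1506991421}{151767}$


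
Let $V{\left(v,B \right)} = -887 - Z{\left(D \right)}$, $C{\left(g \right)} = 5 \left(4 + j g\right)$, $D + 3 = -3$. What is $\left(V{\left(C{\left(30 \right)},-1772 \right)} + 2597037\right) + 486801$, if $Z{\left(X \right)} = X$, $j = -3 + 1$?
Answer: $3082957$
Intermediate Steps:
$D = -6$ ($D = -3 - 3 = -6$)
$j = -2$
$C{\left(g \right)} = 20 - 10 g$ ($C{\left(g \right)} = 5 \left(4 - 2 g\right) = 20 - 10 g$)
$V{\left(v,B \right)} = -881$ ($V{\left(v,B \right)} = -887 - -6 = -887 + 6 = -881$)
$\left(V{\left(C{\left(30 \right)},-1772 \right)} + 2597037\right) + 486801 = \left(-881 + 2597037\right) + 486801 = 2596156 + 486801 = 3082957$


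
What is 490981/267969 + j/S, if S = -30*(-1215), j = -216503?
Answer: -13373278319/3255823350 ≈ -4.1075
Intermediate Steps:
S = 36450
490981/267969 + j/S = 490981/267969 - 216503/36450 = -13373278319/3255823350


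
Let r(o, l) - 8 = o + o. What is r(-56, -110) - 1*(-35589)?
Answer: 35485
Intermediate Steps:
r(o, l) = 8 + 2*o (r(o, l) = 8 + (o + o) = 8 + 2*o)
r(-56, -110) - 1*(-35589) = (8 + 2*(-56)) - 1*(-35589) = (8 - 112) + 35589 = -104 + 35589 = 35485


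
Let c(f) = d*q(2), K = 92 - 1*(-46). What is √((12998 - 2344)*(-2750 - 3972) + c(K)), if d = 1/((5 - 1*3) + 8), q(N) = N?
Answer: 3*I*√198933855/5 ≈ 8462.6*I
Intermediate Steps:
d = ⅒ (d = 1/((5 - 3) + 8) = 1/(2 + 8) = 1/10 = ⅒ ≈ 0.10000)
K = 138 (K = 92 + 46 = 138)
c(f) = ⅕ (c(f) = (⅒)*2 = ⅕)
√((12998 - 2344)*(-2750 - 3972) + c(K)) = √((12998 - 2344)*(-2750 - 3972) + ⅕) = √(10654*(-6722) + ⅕) = √(-71616188 + ⅕) = √(-358080939/5) = 3*I*√198933855/5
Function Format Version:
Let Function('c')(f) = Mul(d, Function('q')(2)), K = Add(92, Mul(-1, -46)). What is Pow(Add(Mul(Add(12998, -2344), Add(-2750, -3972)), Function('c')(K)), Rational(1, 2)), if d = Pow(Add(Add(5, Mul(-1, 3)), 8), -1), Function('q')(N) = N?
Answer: Mul(Rational(3, 5), I, Pow(198933855, Rational(1, 2))) ≈ Mul(8462.6, I)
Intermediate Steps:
d = Rational(1, 10) (d = Pow(Add(Add(5, -3), 8), -1) = Pow(Add(2, 8), -1) = Pow(10, -1) = Rational(1, 10) ≈ 0.10000)
K = 138 (K = Add(92, 46) = 138)
Function('c')(f) = Rational(1, 5) (Function('c')(f) = Mul(Rational(1, 10), 2) = Rational(1, 5))
Pow(Add(Mul(Add(12998, -2344), Add(-2750, -3972)), Function('c')(K)), Rational(1, 2)) = Pow(Add(Mul(Add(12998, -2344), Add(-2750, -3972)), Rational(1, 5)), Rational(1, 2)) = Pow(Add(Mul(10654, -6722), Rational(1, 5)), Rational(1, 2)) = Pow(Add(-71616188, Rational(1, 5)), Rational(1, 2)) = Pow(Rational(-358080939, 5), Rational(1, 2)) = Mul(Rational(3, 5), I, Pow(198933855, Rational(1, 2)))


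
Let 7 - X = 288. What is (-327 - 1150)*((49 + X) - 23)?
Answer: 376635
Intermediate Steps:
X = -281 (X = 7 - 1*288 = 7 - 288 = -281)
(-327 - 1150)*((49 + X) - 23) = (-327 - 1150)*((49 - 281) - 23) = -1477*(-232 - 23) = -1477*(-255) = 376635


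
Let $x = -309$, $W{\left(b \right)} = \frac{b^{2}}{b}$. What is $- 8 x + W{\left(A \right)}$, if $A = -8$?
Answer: $2464$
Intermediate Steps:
$W{\left(b \right)} = b$
$- 8 x + W{\left(A \right)} = \left(-8\right) \left(-309\right) - 8 = 2472 - 8 = 2464$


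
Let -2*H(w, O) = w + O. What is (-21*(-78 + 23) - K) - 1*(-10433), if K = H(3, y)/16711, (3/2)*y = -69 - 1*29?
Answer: 68346013/5898 ≈ 11588.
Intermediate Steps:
y = -196/3 (y = 2*(-69 - 1*29)/3 = 2*(-69 - 29)/3 = (2/3)*(-98) = -196/3 ≈ -65.333)
H(w, O) = -O/2 - w/2 (H(w, O) = -(w + O)/2 = -(O + w)/2 = -O/2 - w/2)
K = 11/5898 (K = (-1/2*(-196/3) - 1/2*3)/16711 = (98/3 - 3/2)*(1/16711) = (187/6)*(1/16711) = 11/5898 ≈ 0.0018650)
(-21*(-78 + 23) - K) - 1*(-10433) = (-21*(-78 + 23) - 1*11/5898) - 1*(-10433) = (-21*(-55) - 11/5898) + 10433 = (1155 - 11/5898) + 10433 = 6812179/5898 + 10433 = 68346013/5898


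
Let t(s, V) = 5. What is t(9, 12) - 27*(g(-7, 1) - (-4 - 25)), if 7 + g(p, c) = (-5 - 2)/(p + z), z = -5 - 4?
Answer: -9613/16 ≈ -600.81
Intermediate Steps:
z = -9
g(p, c) = -7 - 7/(-9 + p) (g(p, c) = -7 + (-5 - 2)/(p - 9) = -7 - 7/(-9 + p))
t(9, 12) - 27*(g(-7, 1) - (-4 - 25)) = 5 - 27*(7*(8 - 1*(-7))/(-9 - 7) - (-4 - 25)) = 5 - 27*(7*(8 + 7)/(-16) - 1*(-29)) = 5 - 27*(7*(-1/16)*15 + 29) = 5 - 27*(-105/16 + 29) = 5 - 27*359/16 = 5 - 9693/16 = -9613/16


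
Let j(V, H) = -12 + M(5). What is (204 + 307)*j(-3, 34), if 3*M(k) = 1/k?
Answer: -91469/15 ≈ -6097.9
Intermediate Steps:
M(k) = 1/(3*k)
j(V, H) = -179/15 (j(V, H) = -12 + (1/3)/5 = -12 + (1/3)*(1/5) = -12 + 1/15 = -179/15)
(204 + 307)*j(-3, 34) = (204 + 307)*(-179/15) = 511*(-179/15) = -91469/15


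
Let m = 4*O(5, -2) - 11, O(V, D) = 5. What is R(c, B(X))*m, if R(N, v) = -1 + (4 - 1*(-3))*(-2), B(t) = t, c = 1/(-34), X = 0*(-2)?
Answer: -135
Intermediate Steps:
X = 0
m = 9 (m = 4*5 - 11 = 20 - 11 = 9)
c = -1/34 ≈ -0.029412
R(N, v) = -15 (R(N, v) = -1 + (4 + 3)*(-2) = -1 + 7*(-2) = -1 - 14 = -15)
R(c, B(X))*m = -15*9 = -135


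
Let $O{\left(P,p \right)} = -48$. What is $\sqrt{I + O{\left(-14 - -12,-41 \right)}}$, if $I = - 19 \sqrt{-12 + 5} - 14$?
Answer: $\sqrt{-62 - 19 i \sqrt{7}} \approx 2.9848 - 8.4208 i$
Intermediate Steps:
$I = -14 - 19 i \sqrt{7}$ ($I = - 19 \sqrt{-7} - 14 = - 19 i \sqrt{7} - 14 = -14 - 19 i \sqrt{7} \approx -14.0 - 50.269 i$)
$\sqrt{I + O{\left(-14 - -12,-41 \right)}} = \sqrt{\left(-14 - 19 i \sqrt{7}\right) - 48} = \sqrt{-62 - 19 i \sqrt{7}}$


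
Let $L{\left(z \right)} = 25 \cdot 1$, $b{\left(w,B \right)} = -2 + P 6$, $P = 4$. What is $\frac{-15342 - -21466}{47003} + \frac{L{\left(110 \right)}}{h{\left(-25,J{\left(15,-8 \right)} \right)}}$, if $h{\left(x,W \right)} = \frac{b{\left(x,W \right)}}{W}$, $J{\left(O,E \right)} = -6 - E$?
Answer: $\frac{112949}{47003} \approx 2.403$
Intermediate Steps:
$b{\left(w,B \right)} = 22$ ($b{\left(w,B \right)} = -2 + 4 \cdot 6 = -2 + 24 = 22$)
$L{\left(z \right)} = 25$
$h{\left(x,W \right)} = \frac{22}{W}$
$\frac{-15342 - -21466}{47003} + \frac{L{\left(110 \right)}}{h{\left(-25,J{\left(15,-8 \right)} \right)}} = \frac{-15342 - -21466}{47003} + \frac{25}{22 \frac{1}{-6 - -8}} = \left(-15342 + 21466\right) \frac{1}{47003} + \frac{25}{22 \frac{1}{-6 + 8}} = 6124 \cdot \frac{1}{47003} + \frac{25}{22 \cdot \frac{1}{2}} = \frac{6124}{47003} + \frac{25}{22 \cdot \frac{1}{2}} = \frac{6124}{47003} + \frac{25}{11} = \frac{112949}{47003}$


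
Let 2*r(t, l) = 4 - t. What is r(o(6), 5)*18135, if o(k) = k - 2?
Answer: 0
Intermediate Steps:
o(k) = -2 + k
r(t, l) = 2 - t/2 (r(t, l) = (4 - t)/2 = 2 - t/2)
r(o(6), 5)*18135 = (2 - (-2 + 6)/2)*18135 = (2 - 1/2*4)*18135 = (2 - 2)*18135 = 0*18135 = 0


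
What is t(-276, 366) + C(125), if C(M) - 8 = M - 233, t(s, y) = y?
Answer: 266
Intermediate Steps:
C(M) = -225 + M (C(M) = 8 + (M - 233) = 8 + (-233 + M) = -225 + M)
t(-276, 366) + C(125) = 366 + (-225 + 125) = 366 - 100 = 266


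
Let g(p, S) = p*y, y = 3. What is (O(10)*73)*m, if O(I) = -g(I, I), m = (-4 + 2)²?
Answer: -8760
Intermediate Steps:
m = 4 (m = (-2)² = 4)
g(p, S) = 3*p (g(p, S) = p*3 = 3*p)
O(I) = -3*I
(O(10)*73)*m = (-3*10*73)*4 = -30*73*4 = -2190*4 = -8760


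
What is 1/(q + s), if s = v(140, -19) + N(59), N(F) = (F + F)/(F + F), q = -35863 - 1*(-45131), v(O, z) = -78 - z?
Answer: 1/9210 ≈ 0.00010858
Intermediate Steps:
q = 9268 (q = -35863 + 45131 = 9268)
N(F) = 1 (N(F) = (2*F)/((2*F)) = (2*F)*(1/(2*F)) = 1)
s = -58 (s = (-78 - 1*(-19)) + 1 = (-78 + 19) + 1 = -59 + 1 = -58)
1/(q + s) = 1/(9268 - 58) = 1/9210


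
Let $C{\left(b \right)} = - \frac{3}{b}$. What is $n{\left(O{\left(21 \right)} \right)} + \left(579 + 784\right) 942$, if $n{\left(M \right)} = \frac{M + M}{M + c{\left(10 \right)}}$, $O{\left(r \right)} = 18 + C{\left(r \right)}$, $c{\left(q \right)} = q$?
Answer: $\frac{50073944}{39} \approx 1.2839 \cdot 10^{6}$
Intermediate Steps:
$O{\left(r \right)} = 18 - \frac{3}{r}$
$n{\left(M \right)} = \frac{2 M}{10 + M}$ ($n{\left(M \right)} = \frac{M + M}{M + 10} = \frac{2 M}{10 + M}$)
$n{\left(O{\left(21 \right)} \right)} + \left(579 + 784\right) 942 = \frac{2 \left(18 - \frac{3}{21}\right)}{10 + \left(18 - \frac{3}{21}\right)} + \left(579 + 784\right) 942 = \frac{2 \left(18 - \frac{1}{7}\right)}{10 + \left(18 - \frac{1}{7}\right)} + 1363 \cdot 942 = \frac{2 \left(18 - \frac{1}{7}\right)}{10 + \left(18 - \frac{1}{7}\right)} + 1283946 = 2 \cdot \frac{125}{7} \frac{1}{10 + \frac{125}{7}} + 1283946 = 2 \cdot \frac{125}{7} \frac{1}{\frac{195}{7}} + 1283946 = 2 \cdot \frac{125}{7} \cdot \frac{7}{195} + 1283946 = \frac{50}{39} + 1283946 = \frac{50073944}{39}$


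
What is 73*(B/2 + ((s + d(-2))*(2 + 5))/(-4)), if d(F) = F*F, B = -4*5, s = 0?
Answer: -1241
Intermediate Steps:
B = -20
d(F) = F²
73*(B/2 + ((s + d(-2))*(2 + 5))/(-4)) = 73*(-20/2 + ((0 + (-2)²)*(2 + 5))/(-4)) = 73*(-20*½ + ((0 + 4)*7)*(-¼)) = 73*(-10 + (4*7)*(-¼)) = 73*(-10 + 28*(-¼)) = 73*(-10 - 7) = 73*(-17) = -1241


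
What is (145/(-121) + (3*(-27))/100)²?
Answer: 590538601/146410000 ≈ 4.0335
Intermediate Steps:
(145/(-121) + (3*(-27))/100)² = (145*(-1/121) - 81*1/100)² = (-145/121 - 81/100)² = (-24301/12100)² = 590538601/146410000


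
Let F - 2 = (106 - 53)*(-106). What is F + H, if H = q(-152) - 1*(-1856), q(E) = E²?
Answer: 19344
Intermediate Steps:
F = -5616 (F = 2 + (106 - 53)*(-106) = 2 + 53*(-106) = 2 - 5618 = -5616)
H = 24960 (H = (-152)² - 1*(-1856) = 23104 + 1856 = 24960)
F + H = -5616 + 24960 = 19344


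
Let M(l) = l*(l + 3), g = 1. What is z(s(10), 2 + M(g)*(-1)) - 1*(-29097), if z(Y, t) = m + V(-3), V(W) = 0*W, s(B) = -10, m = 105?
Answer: 29202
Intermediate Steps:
M(l) = l*(3 + l)
V(W) = 0
z(Y, t) = 105 (z(Y, t) = 105 + 0 = 105)
z(s(10), 2 + M(g)*(-1)) - 1*(-29097) = 105 - 1*(-29097) = 105 + 29097 = 29202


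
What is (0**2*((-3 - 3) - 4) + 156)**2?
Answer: 24336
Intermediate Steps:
(0**2*((-3 - 3) - 4) + 156)**2 = (0*(-6 - 4) + 156)**2 = (0*(-10) + 156)**2 = (0 + 156)**2 = 156**2 = 24336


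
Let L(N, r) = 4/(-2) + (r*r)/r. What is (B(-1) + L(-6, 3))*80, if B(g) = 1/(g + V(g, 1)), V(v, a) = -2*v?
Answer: 160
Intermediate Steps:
L(N, r) = -2 + r (L(N, r) = 4*(-½) + r²/r = -2 + r)
B(g) = -1/g (B(g) = 1/(g - 2*g) = 1/(-g) = -1/g)
(B(-1) + L(-6, 3))*80 = (-1/(-1) + (-2 + 3))*80 = (-1*(-1) + 1)*80 = (1 + 1)*80 = 2*80 = 160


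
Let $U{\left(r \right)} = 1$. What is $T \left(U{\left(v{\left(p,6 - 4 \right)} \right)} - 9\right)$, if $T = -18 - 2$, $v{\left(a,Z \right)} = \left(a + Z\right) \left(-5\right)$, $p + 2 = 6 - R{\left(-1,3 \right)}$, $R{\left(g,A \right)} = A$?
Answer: $160$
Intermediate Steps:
$p = 1$ ($p = -2 + \left(6 - 3\right) = -2 + 3 = 1$)
$v{\left(a,Z \right)} = - 5 Z - 5 a$ ($v{\left(a,Z \right)} = \left(Z + a\right) \left(-5\right) = - 5 Z - 5 a$)
$T = -20$ ($T = -18 - 2 = -20$)
$T \left(U{\left(v{\left(p,6 - 4 \right)} \right)} - 9\right) = - 20 \left(1 - 9\right) = \left(-20\right) \left(-8\right) = 160$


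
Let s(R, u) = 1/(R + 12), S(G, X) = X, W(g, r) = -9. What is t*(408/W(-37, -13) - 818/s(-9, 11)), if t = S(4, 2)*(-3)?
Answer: 14996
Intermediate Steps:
s(R, u) = 1/(12 + R)
t = -6 (t = 2*(-3) = -6)
t*(408/W(-37, -13) - 818/s(-9, 11)) = -6*(408/(-9) - 818/(1/(12 - 9))) = -6*(408*(-⅑) - 818/(1/3)) = -6*(-136/3 - 818/⅓) = -6*(-136/3 - 818*3) = -6*(-136/3 - 2454) = -6*(-7498/3) = 14996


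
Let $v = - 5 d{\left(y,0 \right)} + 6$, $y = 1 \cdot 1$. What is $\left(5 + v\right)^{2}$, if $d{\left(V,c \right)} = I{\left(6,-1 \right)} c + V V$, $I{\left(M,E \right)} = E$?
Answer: $36$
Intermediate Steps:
$y = 1$
$d{\left(V,c \right)} = V^{2} - c$ ($d{\left(V,c \right)} = - c + V V = - c + V^{2} = V^{2} - c$)
$v = 1$ ($v = - 5 \left(1^{2} - 0\right) + 6 = - 5 \left(1 + 0\right) + 6 = \left(-5\right) 1 + 6 = -5 + 6 = 1$)
$\left(5 + v\right)^{2} = \left(5 + 1\right)^{2} = 6^{2} = 36$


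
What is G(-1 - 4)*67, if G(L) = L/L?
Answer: 67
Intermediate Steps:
G(L) = 1
G(-1 - 4)*67 = 1*67 = 67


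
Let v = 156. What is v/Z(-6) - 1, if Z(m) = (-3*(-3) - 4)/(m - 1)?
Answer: -1097/5 ≈ -219.40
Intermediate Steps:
Z(m) = 5/(-1 + m) (Z(m) = (9 - 4)/(-1 + m) = 5/(-1 + m))
v/Z(-6) - 1 = 156/((5/(-1 - 6))) - 1 = 156/((5/(-7))) - 1 = 156/((5*(-1/7))) - 1 = 156/(-5/7) - 1 = 156*(-7/5) - 1 = -1092/5 - 1 = -1097/5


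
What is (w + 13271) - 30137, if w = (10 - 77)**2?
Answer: -12377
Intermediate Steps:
w = 4489 (w = (-67)**2 = 4489)
(w + 13271) - 30137 = (4489 + 13271) - 30137 = 17760 - 30137 = -12377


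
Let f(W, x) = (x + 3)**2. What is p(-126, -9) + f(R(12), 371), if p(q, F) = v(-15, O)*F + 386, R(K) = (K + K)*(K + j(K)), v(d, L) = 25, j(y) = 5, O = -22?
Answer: 140037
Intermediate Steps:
R(K) = 2*K*(5 + K) (R(K) = (K + K)*(K + 5) = (2*K)*(5 + K) = 2*K*(5 + K))
p(q, F) = 386 + 25*F (p(q, F) = 25*F + 386 = 386 + 25*F)
f(W, x) = (3 + x)**2
p(-126, -9) + f(R(12), 371) = (386 + 25*(-9)) + (3 + 371)**2 = (386 - 225) + 374**2 = 161 + 139876 = 140037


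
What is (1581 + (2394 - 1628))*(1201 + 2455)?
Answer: 8580632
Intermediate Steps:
(1581 + (2394 - 1628))*(1201 + 2455) = (1581 + 766)*3656 = 2347*3656 = 8580632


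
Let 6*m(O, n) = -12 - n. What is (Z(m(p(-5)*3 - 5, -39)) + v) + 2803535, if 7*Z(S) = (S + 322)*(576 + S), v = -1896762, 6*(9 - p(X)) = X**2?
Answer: 26147777/28 ≈ 9.3385e+5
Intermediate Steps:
p(X) = 9 - X**2/6
m(O, n) = -2 - n/6 (m(O, n) = (-12 - n)/6 = -2 - n/6)
Z(S) = (322 + S)*(576 + S)/7 (Z(S) = ((S + 322)*(576 + S))/7 = ((322 + S)*(576 + S))/7 = (322 + S)*(576 + S)/7)
(Z(m(p(-5)*3 - 5, -39)) + v) + 2803535 = ((26496 + (-2 - 1/6*(-39))**2/7 + 898*(-2 - 1/6*(-39))/7) - 1896762) + 2803535 = ((26496 + (-2 + 13/2)**2/7 + 898*(-2 + 13/2)/7) - 1896762) + 2803535 = ((26496 + (9/2)**2/7 + (898/7)*(9/2)) - 1896762) + 2803535 = ((26496 + (1/7)*(81/4) + 4041/7) - 1896762) + 2803535 = ((26496 + 81/28 + 4041/7) - 1896762) + 2803535 = (758133/28 - 1896762) + 2803535 = -52351203/28 + 2803535 = 26147777/28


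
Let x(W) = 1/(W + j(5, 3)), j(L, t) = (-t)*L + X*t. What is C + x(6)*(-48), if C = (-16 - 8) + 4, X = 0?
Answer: -44/3 ≈ -14.667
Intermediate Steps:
C = -20 (C = -24 + 4 = -20)
j(L, t) = -L*t (j(L, t) = (-t)*L + 0*t = -L*t + 0 = -L*t)
x(W) = 1/(-15 + W) (x(W) = 1/(W - 1*5*3) = 1/(W - 15) = 1/(-15 + W))
C + x(6)*(-48) = -20 - 48/(-15 + 6) = -20 - 48/(-9) = -20 - 1/9*(-48) = -20 + 16/3 = -44/3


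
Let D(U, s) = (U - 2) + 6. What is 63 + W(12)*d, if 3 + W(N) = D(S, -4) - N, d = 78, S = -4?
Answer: -1107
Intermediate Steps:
D(U, s) = 4 + U (D(U, s) = (-2 + U) + 6 = 4 + U)
W(N) = -3 - N (W(N) = -3 + ((4 - 4) - N) = -3 + (0 - N) = -3 - N)
63 + W(12)*d = 63 + (-3 - 1*12)*78 = 63 + (-3 - 12)*78 = 63 - 15*78 = 63 - 1170 = -1107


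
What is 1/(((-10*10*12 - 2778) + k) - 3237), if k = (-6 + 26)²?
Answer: -1/6815 ≈ -0.00014674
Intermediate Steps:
k = 400 (k = 20² = 400)
1/(((-10*10*12 - 2778) + k) - 3237) = 1/(((-10*10*12 - 2778) + 400) - 3237) = 1/(((-100*12 - 2778) + 400) - 3237) = 1/(((-1200 - 2778) + 400) - 3237) = 1/((-3978 + 400) - 3237) = 1/(-3578 - 3237) = 1/(-6815) = -1/6815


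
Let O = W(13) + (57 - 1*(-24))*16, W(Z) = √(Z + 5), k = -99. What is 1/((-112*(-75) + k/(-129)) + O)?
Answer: 1992147/19317382471 - 1849*√2/57952147413 ≈ 0.00010308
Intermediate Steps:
W(Z) = √(5 + Z)
O = 1296 + 3*√2 (O = √(5 + 13) + (57 - 1*(-24))*16 = √18 + (57 + 24)*16 = 3*√2 + 81*16 = 3*√2 + 1296 = 1296 + 3*√2 ≈ 1300.2)
1/((-112*(-75) + k/(-129)) + O) = 1/((-112*(-75) - 99/(-129)) + (1296 + 3*√2)) = 1/((8400 - 99*(-1/129)) + (1296 + 3*√2)) = 1/((8400 + 33/43) + (1296 + 3*√2)) = 1/(361233/43 + (1296 + 3*√2)) = 1/(416961/43 + 3*√2)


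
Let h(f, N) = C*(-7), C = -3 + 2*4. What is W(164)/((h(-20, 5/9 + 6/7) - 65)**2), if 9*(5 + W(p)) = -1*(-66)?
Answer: 7/30000 ≈ 0.00023333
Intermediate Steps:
C = 5 (C = -3 + 8 = 5)
W(p) = 7/3 (W(p) = -5 + (-1*(-66))/9 = -5 + (1/9)*66 = -5 + 22/3 = 7/3)
h(f, N) = -35 (h(f, N) = 5*(-7) = -35)
W(164)/((h(-20, 5/9 + 6/7) - 65)**2) = 7/(3*((-35 - 65)**2)) = 7/(3*((-100)**2)) = (7/3)/10000 = (7/3)*(1/10000) = 7/30000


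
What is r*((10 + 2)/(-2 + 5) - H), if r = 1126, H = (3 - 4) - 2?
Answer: 7882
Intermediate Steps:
H = -3 (H = -1 - 2 = -3)
r*((10 + 2)/(-2 + 5) - H) = 1126*((10 + 2)/(-2 + 5) - 1*(-3)) = 1126*(12/3 + 3) = 1126*(12*(⅓) + 3) = 1126*(4 + 3) = 1126*7 = 7882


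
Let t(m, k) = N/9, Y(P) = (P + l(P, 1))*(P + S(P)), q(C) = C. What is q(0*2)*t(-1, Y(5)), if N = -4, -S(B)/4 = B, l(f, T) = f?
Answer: 0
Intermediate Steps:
S(B) = -4*B
Y(P) = -6*P**2 (Y(P) = (P + P)*(P - 4*P) = (2*P)*(-3*P) = -6*P**2)
t(m, k) = -4/9
q(0*2)*t(-1, Y(5)) = (0*2)*(-4/9) = 0*(-4/9) = 0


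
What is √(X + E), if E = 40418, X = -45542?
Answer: 2*I*√1281 ≈ 71.582*I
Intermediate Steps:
√(X + E) = √(-45542 + 40418) = √(-5124) = 2*I*√1281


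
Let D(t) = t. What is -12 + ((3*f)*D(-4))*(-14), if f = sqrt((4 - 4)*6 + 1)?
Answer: 156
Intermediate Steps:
f = 1 (f = sqrt(0*6 + 1) = sqrt(0 + 1) = sqrt(1) = 1)
-12 + ((3*f)*D(-4))*(-14) = -12 + ((3*1)*(-4))*(-14) = -12 + (3*(-4))*(-14) = -12 - 12*(-14) = -12 + 168 = 156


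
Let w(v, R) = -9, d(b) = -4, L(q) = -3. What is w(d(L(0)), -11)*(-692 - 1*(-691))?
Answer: 9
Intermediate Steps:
w(d(L(0)), -11)*(-692 - 1*(-691)) = -9*(-692 - 1*(-691)) = -9*(-692 + 691) = -9*(-1) = 9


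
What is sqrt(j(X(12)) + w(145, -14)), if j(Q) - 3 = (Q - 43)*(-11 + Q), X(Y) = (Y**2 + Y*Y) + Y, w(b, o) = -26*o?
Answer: 4*sqrt(4665) ≈ 273.20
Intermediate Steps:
X(Y) = Y + 2*Y**2 (X(Y) = (Y**2 + Y**2) + Y = 2*Y**2 + Y = Y + 2*Y**2)
j(Q) = 3 + (-43 + Q)*(-11 + Q) (j(Q) = 3 + (Q - 43)*(-11 + Q) = 3 + (-43 + Q)*(-11 + Q))
sqrt(j(X(12)) + w(145, -14)) = sqrt((476 + (12*(1 + 2*12))**2 - 648*(1 + 2*12)) - 26*(-14)) = sqrt((476 + (12*(1 + 24))**2 - 648*(1 + 24)) + 364) = sqrt((476 + (12*25)**2 - 648*25) + 364) = sqrt((476 + 300**2 - 54*300) + 364) = sqrt((476 + 90000 - 16200) + 364) = sqrt(74276 + 364) = sqrt(74640) = 4*sqrt(4665)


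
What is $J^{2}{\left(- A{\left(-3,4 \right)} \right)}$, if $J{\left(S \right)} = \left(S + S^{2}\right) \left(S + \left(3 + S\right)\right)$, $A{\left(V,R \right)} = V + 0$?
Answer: $11664$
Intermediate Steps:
$A{\left(V,R \right)} = V$
$J{\left(S \right)} = \left(3 + 2 S\right) \left(S + S^{2}\right)$ ($J{\left(S \right)} = \left(S + S^{2}\right) \left(3 + 2 S\right) = \left(3 + 2 S\right) \left(S + S^{2}\right)$)
$J^{2}{\left(- A{\left(-3,4 \right)} \right)} = \left(\left(-1\right) \left(-3\right) \left(3 + 2 \left(\left(-1\right) \left(-3\right)\right)^{2} + 5 \left(\left(-1\right) \left(-3\right)\right)\right)\right)^{2} = \left(3 \left(3 + 2 \cdot 3^{2} + 5 \cdot 3\right)\right)^{2} = \left(3 \left(3 + 2 \cdot 9 + 15\right)\right)^{2} = \left(3 \left(3 + 18 + 15\right)\right)^{2} = \left(3 \cdot 36\right)^{2} = 108^{2} = 11664$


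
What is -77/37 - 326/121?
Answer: -21379/4477 ≈ -4.7753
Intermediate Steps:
-77/37 - 326/121 = -21379/4477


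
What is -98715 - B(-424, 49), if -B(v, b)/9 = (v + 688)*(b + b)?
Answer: 134133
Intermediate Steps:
B(v, b) = -18*b*(688 + v) (B(v, b) = -9*(v + 688)*(b + b) = -9*(688 + v)*2*b = -18*b*(688 + v))
-98715 - B(-424, 49) = -98715 - (-18)*49*(688 - 424) = -98715 - (-18)*49*264 = -98715 - 1*(-232848) = -98715 + 232848 = 134133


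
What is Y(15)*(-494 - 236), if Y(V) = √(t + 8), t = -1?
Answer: -730*√7 ≈ -1931.4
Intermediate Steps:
Y(V) = √7 (Y(V) = √(-1 + 8) = √7)
Y(15)*(-494 - 236) = √7*(-494 - 236) = √7*(-730) = -730*√7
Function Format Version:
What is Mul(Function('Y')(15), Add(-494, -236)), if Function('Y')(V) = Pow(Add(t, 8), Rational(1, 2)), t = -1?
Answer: Mul(-730, Pow(7, Rational(1, 2))) ≈ -1931.4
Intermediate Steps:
Function('Y')(V) = Pow(7, Rational(1, 2)) (Function('Y')(V) = Pow(Add(-1, 8), Rational(1, 2)) = Pow(7, Rational(1, 2)))
Mul(Function('Y')(15), Add(-494, -236)) = Mul(Pow(7, Rational(1, 2)), Add(-494, -236)) = Mul(Pow(7, Rational(1, 2)), -730) = Mul(-730, Pow(7, Rational(1, 2)))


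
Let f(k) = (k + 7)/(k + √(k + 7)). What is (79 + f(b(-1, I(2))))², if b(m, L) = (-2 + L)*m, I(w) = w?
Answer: (79 + √7)² ≈ 6666.0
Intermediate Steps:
b(m, L) = m*(-2 + L)
f(k) = (7 + k)/(k + √(7 + k))
(79 + f(b(-1, I(2))))² = (79 + (7 - (-2 + 2))/(-(-2 + 2) + √(7 - (-2 + 2))))² = (79 + (7 - 1*0)/(-1*0 + √(7 - 1*0)))² = (79 + (7 + 0)/(0 + √(7 + 0)))² = (79 + 7/(0 + √7))² = (79 + 7/√7)² = (79 + (√7/7)*7)² = (79 + √7)²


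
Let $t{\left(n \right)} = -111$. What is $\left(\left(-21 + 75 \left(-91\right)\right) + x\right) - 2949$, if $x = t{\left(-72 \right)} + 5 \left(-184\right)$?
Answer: $-10826$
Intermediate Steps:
$x = -1031$ ($x = -111 + 5 \left(-184\right) = -111 - 920 = -1031$)
$\left(\left(-21 + 75 \left(-91\right)\right) + x\right) - 2949 = \left(\left(-21 + 75 \left(-91\right)\right) - 1031\right) - 2949 = \left(\left(-21 - 6825\right) - 1031\right) - 2949 = \left(-6846 - 1031\right) - 2949 = -7877 - 2949 = -10826$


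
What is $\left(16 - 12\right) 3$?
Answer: $12$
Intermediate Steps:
$\left(16 - 12\right) 3 = 4 \cdot 3 = 12$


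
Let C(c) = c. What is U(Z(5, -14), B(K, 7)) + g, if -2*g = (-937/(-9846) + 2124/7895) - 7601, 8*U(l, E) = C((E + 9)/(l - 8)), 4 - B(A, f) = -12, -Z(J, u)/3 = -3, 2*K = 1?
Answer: 1182629908427/310936680 ≈ 3803.4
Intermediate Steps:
K = ½ (K = (½)*1 = ½ ≈ 0.50000)
Z(J, u) = 9 (Z(J, u) = -3*(-3) = 9)
B(A, f) = 16 (B(A, f) = 4 - 1*(-12) = 4 + 12 = 16)
U(l, E) = (9 + E)/(8*(-8 + l)) (U(l, E) = ((E + 9)/(l - 8))/8 = ((9 + E)/(-8 + l))/8 = (9 + E)/(8*(-8 + l)))
g = 590829115651/155468340 (g = -((-937/(-9846) + 2124/7895) - 7601)/2 = -((-937*(-1/9846) + 2124*(1/7895)) - 7601)/2 = -((937/9846 + 2124/7895) - 7601)/2 = -(28310519/77734170 - 7601)/2 = -½*(-590829115651/77734170) = 590829115651/155468340 ≈ 3800.3)
U(Z(5, -14), B(K, 7)) + g = (9 + 16)/(8*(-8 + 9)) + 590829115651/155468340 = (⅛)*25/1 + 590829115651/155468340 = (⅛)*1*25 + 590829115651/155468340 = 25/8 + 590829115651/155468340 = 1182629908427/310936680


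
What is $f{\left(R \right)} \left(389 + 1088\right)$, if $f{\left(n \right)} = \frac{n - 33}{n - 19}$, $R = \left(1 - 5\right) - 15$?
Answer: $\frac{38402}{19} \approx 2021.2$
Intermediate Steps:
$R = -19$ ($R = -4 - 15 = -19$)
$f{\left(n \right)} = \frac{-33 + n}{-19 + n}$
$f{\left(R \right)} \left(389 + 1088\right) = \frac{-33 - 19}{-19 - 19} \left(389 + 1088\right) = \frac{1}{-38} \left(-52\right) 1477 = \left(- \frac{1}{38}\right) \left(-52\right) 1477 = \frac{26}{19} \cdot 1477 = \frac{38402}{19}$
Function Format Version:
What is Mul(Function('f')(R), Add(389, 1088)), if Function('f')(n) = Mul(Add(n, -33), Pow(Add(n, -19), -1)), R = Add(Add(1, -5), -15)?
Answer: Rational(38402, 19) ≈ 2021.2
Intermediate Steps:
R = -19 (R = Add(-4, -15) = -19)
Function('f')(n) = Mul(Pow(Add(-19, n), -1), Add(-33, n)) (Function('f')(n) = Mul(Add(-33, n), Pow(Add(-19, n), -1)) = Mul(Pow(Add(-19, n), -1), Add(-33, n)))
Mul(Function('f')(R), Add(389, 1088)) = Mul(Mul(Pow(Add(-19, -19), -1), Add(-33, -19)), Add(389, 1088)) = Mul(Mul(Pow(-38, -1), -52), 1477) = Mul(Mul(Rational(-1, 38), -52), 1477) = Mul(Rational(26, 19), 1477) = Rational(38402, 19)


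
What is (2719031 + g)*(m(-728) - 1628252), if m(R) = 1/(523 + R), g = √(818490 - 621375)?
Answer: -907589873800491/205 - 333791661*√197115/205 ≈ -4.4280e+12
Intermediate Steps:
g = √197115 ≈ 443.98
(2719031 + g)*(m(-728) - 1628252) = (2719031 + √197115)*(1/(523 - 728) - 1628252) = (2719031 + √197115)*(1/(-205) - 1628252) = (2719031 + √197115)*(-1/205 - 1628252) = (2719031 + √197115)*(-333791661/205) = -907589873800491/205 - 333791661*√197115/205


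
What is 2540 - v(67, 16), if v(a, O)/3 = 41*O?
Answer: 572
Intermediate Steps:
v(a, O) = 123*O (v(a, O) = 3*(41*O) = 123*O)
2540 - v(67, 16) = 2540 - 123*16 = 2540 - 1*1968 = 2540 - 1968 = 572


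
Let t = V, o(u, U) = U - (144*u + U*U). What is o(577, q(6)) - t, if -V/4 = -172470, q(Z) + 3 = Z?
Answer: -772974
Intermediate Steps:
q(Z) = -3 + Z
o(u, U) = U - U² - 144*u (o(u, U) = U - (144*u + U²) = U - (U² + 144*u) = U + (-U² - 144*u) = U - U² - 144*u)
V = 689880 (V = -4*(-172470) = 689880)
t = 689880
o(577, q(6)) - t = ((-3 + 6) - (-3 + 6)² - 144*577) - 1*689880 = (3 - 1*3² - 83088) - 689880 = (3 - 1*9 - 83088) - 689880 = (3 - 9 - 83088) - 689880 = -83094 - 689880 = -772974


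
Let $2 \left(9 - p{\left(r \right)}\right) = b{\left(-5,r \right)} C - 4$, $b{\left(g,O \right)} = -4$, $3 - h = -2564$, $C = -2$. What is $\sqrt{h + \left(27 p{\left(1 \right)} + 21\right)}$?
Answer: $\sqrt{2777} \approx 52.697$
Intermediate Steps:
$h = 2567$ ($h = 3 - -2564 = 3 + 2564 = 2567$)
$p{\left(r \right)} = 7$ ($p{\left(r \right)} = 9 - \frac{\left(-4\right) \left(-2\right) - 4}{2} = 9 - \frac{8 - 4}{2} = 9 - 2 = 7$)
$\sqrt{h + \left(27 p{\left(1 \right)} + 21\right)} = \sqrt{2567 + \left(27 \cdot 7 + 21\right)} = \sqrt{2567 + \left(189 + 21\right)} = \sqrt{2567 + 210} = \sqrt{2777}$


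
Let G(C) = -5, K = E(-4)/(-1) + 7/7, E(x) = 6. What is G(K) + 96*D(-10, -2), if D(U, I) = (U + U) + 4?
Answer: -1541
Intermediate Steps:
D(U, I) = 4 + 2*U (D(U, I) = 2*U + 4 = 4 + 2*U)
K = -5 (K = 6/(-1) + 7/7 = 6*(-1) + 7*(⅐) = -6 + 1 = -5)
G(K) + 96*D(-10, -2) = -5 + 96*(4 + 2*(-10)) = -5 + 96*(4 - 20) = -5 + 96*(-16) = -5 - 1536 = -1541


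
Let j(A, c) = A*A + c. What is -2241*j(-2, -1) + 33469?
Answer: 26746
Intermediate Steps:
j(A, c) = c + A² (j(A, c) = A² + c = c + A²)
-2241*j(-2, -1) + 33469 = -2241*(-1 + (-2)²) + 33469 = -2241*(-1 + 4) + 33469 = -2241*3 + 33469 = -6723 + 33469 = 26746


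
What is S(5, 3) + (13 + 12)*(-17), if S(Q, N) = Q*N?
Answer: -410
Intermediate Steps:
S(Q, N) = N*Q
S(5, 3) + (13 + 12)*(-17) = 3*5 + (13 + 12)*(-17) = 15 + 25*(-17) = 15 - 425 = -410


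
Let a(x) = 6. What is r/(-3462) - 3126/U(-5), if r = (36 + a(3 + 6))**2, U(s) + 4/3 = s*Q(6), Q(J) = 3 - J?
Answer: -5423160/23657 ≈ -229.24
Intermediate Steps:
U(s) = -4/3 - 3*s (U(s) = -4/3 + s*(3 - 1*6) = -4/3 + s*(3 - 6) = -4/3 + s*(-3) = -4/3 - 3*s)
r = 1764 (r = (36 + 6)**2 = 42**2 = 1764)
r/(-3462) - 3126/U(-5) = 1764/(-3462) - 3126/(-4/3 - 3*(-5)) = 1764*(-1/3462) - 3126/(-4/3 + 15) = -294/577 - 3126/41/3 = -294/577 - 3126*3/41 = -294/577 - 9378/41 = -5423160/23657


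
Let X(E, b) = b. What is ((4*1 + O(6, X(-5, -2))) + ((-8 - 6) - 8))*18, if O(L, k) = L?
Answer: -216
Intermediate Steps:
((4*1 + O(6, X(-5, -2))) + ((-8 - 6) - 8))*18 = ((4*1 + 6) + ((-8 - 6) - 8))*18 = ((4 + 6) + (-14 - 8))*18 = (10 - 22)*18 = -12*18 = -216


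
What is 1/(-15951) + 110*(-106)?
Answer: -185988661/15951 ≈ -11660.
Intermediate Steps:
1/(-15951) + 110*(-106) = -1/15951 - 11660 = -185988661/15951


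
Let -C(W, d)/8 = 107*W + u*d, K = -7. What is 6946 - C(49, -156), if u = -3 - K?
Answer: 43898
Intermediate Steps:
u = 4 (u = -3 - 1*(-7) = -3 + 7 = 4)
C(W, d) = -856*W - 32*d (C(W, d) = -8*(107*W + 4*d) = -8*(4*d + 107*W) = -856*W - 32*d)
6946 - C(49, -156) = 6946 - (-856*49 - 32*(-156)) = 6946 - (-41944 + 4992) = 6946 - 1*(-36952) = 6946 + 36952 = 43898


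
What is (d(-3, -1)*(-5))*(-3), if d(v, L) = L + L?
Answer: -30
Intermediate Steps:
d(v, L) = 2*L
(d(-3, -1)*(-5))*(-3) = ((2*(-1))*(-5))*(-3) = -2*(-5)*(-3) = 10*(-3) = -30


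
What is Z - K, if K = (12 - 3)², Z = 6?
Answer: -75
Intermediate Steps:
K = 81 (K = 9² = 81)
Z - K = 6 - 1*81 = 6 - 81 = -75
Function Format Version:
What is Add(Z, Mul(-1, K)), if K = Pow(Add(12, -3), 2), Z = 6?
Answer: -75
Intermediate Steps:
K = 81 (K = Pow(9, 2) = 81)
Add(Z, Mul(-1, K)) = Add(6, Mul(-1, 81)) = Add(6, -81) = -75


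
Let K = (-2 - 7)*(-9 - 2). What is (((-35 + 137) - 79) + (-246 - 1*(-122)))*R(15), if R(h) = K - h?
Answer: -8484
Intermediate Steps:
K = 99 (K = -9*(-11) = 99)
R(h) = 99 - h
(((-35 + 137) - 79) + (-246 - 1*(-122)))*R(15) = (((-35 + 137) - 79) + (-246 - 1*(-122)))*(99 - 1*15) = ((102 - 79) + (-246 + 122))*(99 - 15) = (23 - 124)*84 = -101*84 = -8484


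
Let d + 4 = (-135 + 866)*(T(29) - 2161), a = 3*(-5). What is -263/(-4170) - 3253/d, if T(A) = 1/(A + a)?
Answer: 6006154877/92219545830 ≈ 0.065129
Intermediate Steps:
a = -15
T(A) = 1/(-15 + A) (T(A) = 1/(A - 15) = 1/(-15 + A))
d = -22114999/14 (d = -4 + (-135 + 866)*(1/(-15 + 29) - 2161) = -4 + 731*(1/14 - 2161) = -4 + 731*(-30253/14) = -4 - 22114943/14 = -22114999/14 ≈ -1.5796e+6)
-263/(-4170) - 3253/d = -263/(-4170) - 3253/(-22114999/14) = -263*(-1/4170) - 3253*(-14/22114999) = 263/4170 + 45542/22114999 = 6006154877/92219545830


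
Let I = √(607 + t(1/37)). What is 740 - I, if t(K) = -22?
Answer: 740 - 3*√65 ≈ 715.81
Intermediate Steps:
I = 3*√65 (I = √(607 - 22) = √585 = 3*√65 ≈ 24.187)
740 - I = 740 - 3*√65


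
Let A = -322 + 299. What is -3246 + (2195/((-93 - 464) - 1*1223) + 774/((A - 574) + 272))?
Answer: -375980419/115700 ≈ -3249.6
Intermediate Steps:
A = -23
-3246 + (2195/((-93 - 464) - 1*1223) + 774/((A - 574) + 272)) = -3246 + (2195/((-93 - 464) - 1*1223) + 774/((-23 - 574) + 272)) = -3246 + (2195/(-557 - 1223) + 774/(-597 + 272)) = -3246 + (2195/(-1780) + 774/(-325)) = -3246 + (2195*(-1/1780) + 774*(-1/325)) = -3246 + (-439/356 - 774/325) = -3246 - 418219/115700 = -375980419/115700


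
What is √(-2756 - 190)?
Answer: I*√2946 ≈ 54.277*I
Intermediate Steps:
√(-2756 - 190) = √(-2946) = I*√2946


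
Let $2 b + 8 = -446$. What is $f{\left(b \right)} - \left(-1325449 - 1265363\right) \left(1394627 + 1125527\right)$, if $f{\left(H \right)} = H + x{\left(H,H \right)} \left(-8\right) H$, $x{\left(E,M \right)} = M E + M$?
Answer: $6529338389253$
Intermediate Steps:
$b = -227$ ($b = -4 + \frac{1}{2} \left(-446\right) = -4 - 223 = -227$)
$x{\left(E,M \right)} = M + E M$ ($x{\left(E,M \right)} = E M + M = M + E M$)
$f{\left(H \right)} = H - 8 H^{2} \left(1 + H\right)$ ($f{\left(H \right)} = H + H \left(1 + H\right) \left(-8\right) H = H + - 8 H \left(1 + H\right) H = H - 8 H^{2} \left(1 + H\right)$)
$f{\left(b \right)} - \left(-1325449 - 1265363\right) \left(1394627 + 1125527\right) = \left(-1\right) \left(-227\right) \left(-1 + 8 \left(-227\right) \left(1 - 227\right)\right) - \left(-1325449 - 1265363\right) \left(1394627 + 1125527\right) = \left(-1\right) \left(-227\right) \left(-1 + 8 \left(-227\right) \left(-226\right)\right) - \left(-2590812\right) 2520154 = \left(-1\right) \left(-227\right) \left(-1 + 410416\right) - -6529245225048 = \left(-1\right) \left(-227\right) 410415 + 6529245225048 = 93164205 + 6529245225048 = 6529338389253$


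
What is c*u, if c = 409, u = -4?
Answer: -1636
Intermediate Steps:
c*u = 409*(-4) = -1636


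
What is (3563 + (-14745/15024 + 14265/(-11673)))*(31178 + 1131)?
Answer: 747265564182177/6495376 ≈ 1.1505e+8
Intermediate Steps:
(3563 + (-14745/15024 + 14265/(-11673)))*(31178 + 1131) = (3563 + (-14745*1/15024 + 14265*(-1/11673)))*32309 = (3563 + (-4915/5008 - 1585/1297))*32309 = (3563 - 14312435/6495376)*32309 = (23128712253/6495376)*32309 = 747265564182177/6495376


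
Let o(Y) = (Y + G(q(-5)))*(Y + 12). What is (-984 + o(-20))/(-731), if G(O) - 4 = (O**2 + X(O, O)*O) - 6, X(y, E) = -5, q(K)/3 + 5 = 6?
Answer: 760/731 ≈ 1.0397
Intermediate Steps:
q(K) = 3 (q(K) = -15 + 3*6 = -15 + 18 = 3)
G(O) = -2 + O**2 - 5*O (G(O) = 4 + ((O**2 - 5*O) - 6) = 4 + (-6 + O**2 - 5*O) = -2 + O**2 - 5*O)
o(Y) = (-8 + Y)*(12 + Y) (o(Y) = (Y + (-2 + 3**2 - 5*3))*(Y + 12) = (Y + (-2 + 9 - 15))*(12 + Y) = (Y - 8)*(12 + Y) = (-8 + Y)*(12 + Y))
(-984 + o(-20))/(-731) = (-984 + (-96 + (-20)**2 + 4*(-20)))/(-731) = (-984 + (-96 + 400 - 80))*(-1/731) = (-984 + 224)*(-1/731) = -760*(-1/731) = 760/731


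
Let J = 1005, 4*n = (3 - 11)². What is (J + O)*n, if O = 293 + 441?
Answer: 27824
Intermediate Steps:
n = 16 (n = (3 - 11)²/4 = (¼)*(-8)² = (¼)*64 = 16)
O = 734
(J + O)*n = (1005 + 734)*16 = 1739*16 = 27824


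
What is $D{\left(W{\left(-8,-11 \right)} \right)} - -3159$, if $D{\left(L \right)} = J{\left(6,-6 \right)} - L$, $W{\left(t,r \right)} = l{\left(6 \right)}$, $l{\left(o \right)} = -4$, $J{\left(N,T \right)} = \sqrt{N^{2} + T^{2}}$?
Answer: $3163 + 6 \sqrt{2} \approx 3171.5$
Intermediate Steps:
$W{\left(t,r \right)} = -4$
$D{\left(L \right)} = - L + 6 \sqrt{2}$ ($D{\left(L \right)} = \sqrt{6^{2} + \left(-6\right)^{2}} - L = \sqrt{36 + 36} - L = \sqrt{72} - L = 6 \sqrt{2} - L = - L + 6 \sqrt{2}$)
$D{\left(W{\left(-8,-11 \right)} \right)} - -3159 = \left(\left(-1\right) \left(-4\right) + 6 \sqrt{2}\right) - -3159 = \left(4 + 6 \sqrt{2}\right) + \left(-61 + 3220\right) = \left(4 + 6 \sqrt{2}\right) + 3159 = 3163 + 6 \sqrt{2}$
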